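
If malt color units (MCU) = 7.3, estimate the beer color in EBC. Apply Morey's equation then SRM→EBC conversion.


SRM = 1.4922·MCU^0.6859;  EBC = SRM·1.97
SRM = 1.4922·7.3^0.6859 = 5.8342
EBC = 5.8342·1.97

11.4933 EBC


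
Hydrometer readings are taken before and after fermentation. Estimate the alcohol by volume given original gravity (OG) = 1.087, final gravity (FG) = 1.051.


ABV = (OG − FG) · 131.25
ABV = (1.087 − 1.051) · 131.25

4.7250 % ABV


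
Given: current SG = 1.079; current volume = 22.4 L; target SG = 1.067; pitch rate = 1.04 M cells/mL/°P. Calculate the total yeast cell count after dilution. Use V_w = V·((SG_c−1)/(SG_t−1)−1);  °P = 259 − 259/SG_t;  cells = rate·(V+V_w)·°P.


V_w = 22.4·((1.079−1)/(1.067−1)−1) = 4.0119
V_final = 22.4 + 4.0119 = 26.4119
°P = 259 − 259/1.067 = 16.2634
cells = 1.04·26.4119·16.2634

446.7286 billion cells


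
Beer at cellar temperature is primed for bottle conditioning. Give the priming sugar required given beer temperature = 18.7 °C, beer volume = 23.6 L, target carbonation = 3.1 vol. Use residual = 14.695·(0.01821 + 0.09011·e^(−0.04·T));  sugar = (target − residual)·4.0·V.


residual = 14.695·(0.01821 + 0.09011·e^(−0.04·18.7)) = 0.8943
sugar = (3.1 − 0.8943)·4.0·23.6

208.2143 g


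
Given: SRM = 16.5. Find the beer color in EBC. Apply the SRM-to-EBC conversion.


EBC = SRM · 1.97
EBC = 16.5 · 1.97

32.5050 EBC


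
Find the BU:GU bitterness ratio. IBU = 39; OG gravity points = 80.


BU:GU = IBU / OG_points
BU:GU = 39 / 80

0.4875


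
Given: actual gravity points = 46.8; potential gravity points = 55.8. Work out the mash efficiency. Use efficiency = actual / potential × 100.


efficiency = 46.8 / 55.8 × 100

83.8710 %


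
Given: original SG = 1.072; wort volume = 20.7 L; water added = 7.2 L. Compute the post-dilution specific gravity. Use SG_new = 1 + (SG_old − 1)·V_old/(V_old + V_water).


pts = (1.072 − 1)·1000·20.7/(20.7 + 7.2) = 53.4194
SG_new = 1 + 53.4194/1000

1.0534


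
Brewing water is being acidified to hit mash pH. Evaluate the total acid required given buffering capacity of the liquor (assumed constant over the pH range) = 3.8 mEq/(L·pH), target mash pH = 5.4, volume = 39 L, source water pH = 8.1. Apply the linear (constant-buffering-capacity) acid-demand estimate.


acid = buffering capacity · (pH_source − pH_target) · V
acid = 3.8 · (8.1 − 5.4) · 39

400.1400 mEq


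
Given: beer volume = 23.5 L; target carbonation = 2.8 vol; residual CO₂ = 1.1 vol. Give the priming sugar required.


sugar = (target − residual)·4.0·V
sugar = (2.8 − 1.1)·4.0·23.5

159.8000 g


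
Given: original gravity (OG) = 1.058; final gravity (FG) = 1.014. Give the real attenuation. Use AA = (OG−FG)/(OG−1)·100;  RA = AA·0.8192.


AA = (1.058 − 1.014)/(1.058 − 1)·100 = 75.8621
RA = 75.8621·0.8192

62.1462 %


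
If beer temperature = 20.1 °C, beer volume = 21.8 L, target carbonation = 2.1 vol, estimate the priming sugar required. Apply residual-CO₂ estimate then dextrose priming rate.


residual = 14.695·(0.01821 + 0.09011·e^(−0.04·T));  sugar = (target − residual)·4.0·V
residual = 14.695·(0.01821 + 0.09011·e^(−0.04·20.1)) = 0.8602
sugar = (2.1 − 0.8602)·4.0·21.8

108.1099 g


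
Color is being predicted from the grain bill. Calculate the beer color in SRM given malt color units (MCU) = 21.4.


SRM = 1.4922 · MCU^0.6859
SRM = 1.4922 · 21.4^0.6859

12.1999 SRM


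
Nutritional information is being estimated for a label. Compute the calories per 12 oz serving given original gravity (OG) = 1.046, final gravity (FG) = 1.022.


ABW = (OG−FG)·131.25·0.79/FG;  °P = 259 − 259/SG (for OG→OE and FG→AE);  RE = 0.1808·OE + 0.8192·AE;  Cal = (6.9·ABW + 4·(RE−0.1))·FG·3.55
ABW = (1.046 − 1.022)·131.25·0.79/1.022 = 2.4349
OE = 259 − 259/1.046 = 11.3901 °P
AE = 259 − 259/1.022 = 5.5753 °P
RE = 0.1808·11.3901 + 0.8192·5.5753 = 6.6266 °P
Cal = (6.9·2.4349 + 4·(6.6266−0.1))·1.022·3.55

155.6731 kcal


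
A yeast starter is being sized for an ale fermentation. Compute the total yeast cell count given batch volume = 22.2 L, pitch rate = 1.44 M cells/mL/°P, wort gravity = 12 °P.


cells (billions) = rate · V_L · °P
cells = 1.44 · 22.2 · 12

383.6160 billion cells


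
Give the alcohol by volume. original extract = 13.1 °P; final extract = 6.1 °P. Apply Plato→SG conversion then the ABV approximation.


SG = 259/(259 − P);  ABV = (OG − FG)·131.25
OG = 259/(259 − 13.1) = 1.0533
FG = 259/(259 − 6.1) = 1.0241
ABV = (1.0533 − 1.0241)·131.25

3.8264 % ABV


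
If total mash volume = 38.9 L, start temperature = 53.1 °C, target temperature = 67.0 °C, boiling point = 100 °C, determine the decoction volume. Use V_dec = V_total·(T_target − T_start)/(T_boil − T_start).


V_dec = 38.9·(67.0 − 53.1)/(100 − 53.1)

11.5290 L


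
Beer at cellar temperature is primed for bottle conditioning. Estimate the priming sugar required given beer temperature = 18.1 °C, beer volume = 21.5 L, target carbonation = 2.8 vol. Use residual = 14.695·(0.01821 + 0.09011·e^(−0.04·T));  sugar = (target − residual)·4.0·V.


residual = 14.695·(0.01821 + 0.09011·e^(−0.04·18.1)) = 0.9096
sugar = (2.8 − 0.9096)·4.0·21.5

162.5775 g


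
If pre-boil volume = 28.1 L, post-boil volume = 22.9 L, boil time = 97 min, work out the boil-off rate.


rate = (V_pre − V_post) / (t_min/60)
rate = (28.1 − 22.9) / (97/60)

3.2165 L/hr


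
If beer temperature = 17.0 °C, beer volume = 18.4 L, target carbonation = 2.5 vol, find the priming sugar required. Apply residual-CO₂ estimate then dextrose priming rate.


residual = 14.695·(0.01821 + 0.09011·e^(−0.04·T));  sugar = (target − residual)·4.0·V
residual = 14.695·(0.01821 + 0.09011·e^(−0.04·17.0)) = 0.9384
sugar = (2.5 − 0.9384)·4.0·18.4

114.9307 g


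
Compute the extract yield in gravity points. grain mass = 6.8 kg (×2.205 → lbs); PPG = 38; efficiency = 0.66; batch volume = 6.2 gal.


points = lbs × PPG × eff / vol
lbs = 6.8 × 2.205 = 14.9940
points = 14.9940 × 38 × 0.66 / 6.2

60.6531 points


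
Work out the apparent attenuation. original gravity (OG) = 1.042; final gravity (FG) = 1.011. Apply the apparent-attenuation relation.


AA = (OG − FG)/(OG − 1) · 100
AA = (1.042 − 1.011)/(1.042 − 1) · 100

73.8095 %


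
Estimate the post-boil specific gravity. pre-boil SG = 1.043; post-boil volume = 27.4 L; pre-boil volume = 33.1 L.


SG_post = 1 + (SG_pre − 1)·V_pre/V_post
pts_pre = (1.043 − 1)·1000 = 43.0000
pts_post = 43.0000·33.1/27.4 = 51.9453
SG_post = 1 + 51.9453/1000

1.0519


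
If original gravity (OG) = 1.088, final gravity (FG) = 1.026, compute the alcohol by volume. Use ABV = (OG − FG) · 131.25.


ABV = (1.088 − 1.026) · 131.25

8.1375 % ABV


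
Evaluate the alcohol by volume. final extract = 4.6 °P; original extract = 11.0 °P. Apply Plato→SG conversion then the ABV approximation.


SG = 259/(259 − P);  ABV = (OG − FG)·131.25
OG = 259/(259 − 11.0) = 1.0444
FG = 259/(259 − 4.6) = 1.0181
ABV = (1.0444 − 1.0181)·131.25

3.4483 % ABV


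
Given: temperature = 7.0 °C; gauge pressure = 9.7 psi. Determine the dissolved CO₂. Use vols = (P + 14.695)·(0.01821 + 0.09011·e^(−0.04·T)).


vols = (9.7 + 14.695)·(0.01821 + 0.09011·e^(−0.04·7.0))

2.1056 volumes


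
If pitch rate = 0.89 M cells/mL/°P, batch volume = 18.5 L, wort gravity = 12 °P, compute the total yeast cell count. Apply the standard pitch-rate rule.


cells (billions) = rate · V_L · °P
cells = 0.89 · 18.5 · 12

197.5800 billion cells


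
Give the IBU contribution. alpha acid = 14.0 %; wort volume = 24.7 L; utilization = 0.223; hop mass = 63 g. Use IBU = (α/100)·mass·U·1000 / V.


IBU = (14.0/100)·63·0.223·1000 / 24.7

79.6300 IBU


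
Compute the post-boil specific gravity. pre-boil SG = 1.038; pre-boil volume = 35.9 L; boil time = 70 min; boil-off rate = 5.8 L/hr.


V_post = V_pre − rate·(t/60);  SG_post = 1 + (SG_pre−1)·V_pre/V_post
V_post = 35.9 − 5.8·(70/60) = 29.1333
SG_post = 1 + (1.038 − 1)·35.9/29.1333

1.0468


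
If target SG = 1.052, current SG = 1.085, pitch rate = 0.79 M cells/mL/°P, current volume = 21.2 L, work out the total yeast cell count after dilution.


V_w = V·((SG_c−1)/(SG_t−1)−1);  °P = 259 − 259/SG_t;  cells = rate·(V+V_w)·°P
V_w = 21.2·((1.085−1)/(1.052−1)−1) = 13.4538
V_final = 21.2 + 13.4538 = 34.6538
°P = 259 − 259/1.052 = 12.8023
cells = 0.79·34.6538·12.8023

350.4821 billion cells


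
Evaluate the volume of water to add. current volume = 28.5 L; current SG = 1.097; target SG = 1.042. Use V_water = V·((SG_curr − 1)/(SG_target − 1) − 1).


V_water = 28.5·((1.097 − 1)/(1.042 − 1) − 1)

37.3214 L


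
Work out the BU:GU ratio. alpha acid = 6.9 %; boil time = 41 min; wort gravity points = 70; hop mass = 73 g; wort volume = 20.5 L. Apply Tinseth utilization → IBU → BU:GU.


U = 1.65·0.000125^(GP/1000)·(1−e^(−0.04t))/4.15;  IBU = (α/100)·m·U·1000/V;  BU:GU = IBU/GP
U = 1.65·0.000125^(70/1000)·(1−e^(−0.04·41))/4.15 = 0.1708
IBU = (6.9/100)·73·0.1708·1000/20.5 = 41.9743
BU:GU = 41.9743/70

0.5996


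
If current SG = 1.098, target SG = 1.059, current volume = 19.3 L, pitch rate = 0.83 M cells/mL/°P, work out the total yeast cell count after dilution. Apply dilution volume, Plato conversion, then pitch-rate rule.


V_w = V·((SG_c−1)/(SG_t−1)−1);  °P = 259 − 259/SG_t;  cells = rate·(V+V_w)·°P
V_w = 19.3·((1.098−1)/(1.059−1)−1) = 12.7576
V_final = 19.3 + 12.7576 = 32.0576
°P = 259 − 259/1.059 = 14.4297
cells = 0.83·32.0576·14.4297

383.9417 billion cells


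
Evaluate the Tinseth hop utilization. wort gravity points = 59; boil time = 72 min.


U = 1.65·0.000125^(GP/1000) · (1 − e^(−0.04·t))/4.15
bigness = 1.65·0.000125^(59/1000) = 0.9710
boil_factor = (1 − e^(−0.04·72))/4.15 = 0.2274
U = 0.9710 · 0.2274

0.2208


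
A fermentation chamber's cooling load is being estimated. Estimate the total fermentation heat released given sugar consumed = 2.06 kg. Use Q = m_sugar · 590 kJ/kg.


Q = 2.06 · 590

1215.4000 kJ


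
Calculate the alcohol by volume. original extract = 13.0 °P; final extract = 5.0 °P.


SG = 259/(259 − P);  ABV = (OG − FG)·131.25
OG = 259/(259 − 13.0) = 1.0528
FG = 259/(259 − 5.0) = 1.0197
ABV = (1.0528 − 1.0197)·131.25

4.3523 % ABV


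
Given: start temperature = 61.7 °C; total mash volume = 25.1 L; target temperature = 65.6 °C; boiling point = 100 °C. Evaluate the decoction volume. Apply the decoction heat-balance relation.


V_dec = V_total·(T_target − T_start)/(T_boil − T_start)
V_dec = 25.1·(65.6 − 61.7)/(100 − 61.7)

2.5559 L


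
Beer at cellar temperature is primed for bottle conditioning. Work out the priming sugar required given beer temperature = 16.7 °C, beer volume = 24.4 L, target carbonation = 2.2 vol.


residual = 14.695·(0.01821 + 0.09011·e^(−0.04·T));  sugar = (target − residual)·4.0·V
residual = 14.695·(0.01821 + 0.09011·e^(−0.04·16.7)) = 0.9465
sugar = (2.2 − 0.9465)·4.0·24.4

122.3377 g


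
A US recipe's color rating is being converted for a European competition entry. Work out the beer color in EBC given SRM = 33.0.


EBC = SRM · 1.97
EBC = 33.0 · 1.97

65.0100 EBC


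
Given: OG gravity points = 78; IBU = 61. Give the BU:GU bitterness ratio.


BU:GU = IBU / OG_points
BU:GU = 61 / 78

0.7821


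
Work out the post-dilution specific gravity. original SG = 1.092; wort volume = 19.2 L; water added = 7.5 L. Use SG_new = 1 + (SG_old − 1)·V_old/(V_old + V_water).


pts = (1.092 − 1)·1000·19.2/(19.2 + 7.5) = 66.1573
SG_new = 1 + 66.1573/1000

1.0662


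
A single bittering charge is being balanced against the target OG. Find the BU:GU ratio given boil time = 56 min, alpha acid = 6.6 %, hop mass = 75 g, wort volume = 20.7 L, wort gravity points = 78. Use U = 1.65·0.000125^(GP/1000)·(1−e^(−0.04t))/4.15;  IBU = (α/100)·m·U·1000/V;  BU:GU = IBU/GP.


U = 1.65·0.000125^(78/1000)·(1−e^(−0.04·56))/4.15 = 0.1762
IBU = (6.6/100)·75·0.1762·1000/20.7 = 42.1448
BU:GU = 42.1448/78

0.5403


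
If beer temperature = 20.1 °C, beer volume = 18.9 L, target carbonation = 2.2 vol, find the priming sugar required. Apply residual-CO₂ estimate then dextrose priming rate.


residual = 14.695·(0.01821 + 0.09011·e^(−0.04·T));  sugar = (target − residual)·4.0·V
residual = 14.695·(0.01821 + 0.09011·e^(−0.04·20.1)) = 0.8602
sugar = (2.2 − 0.8602)·4.0·18.9

101.2883 g


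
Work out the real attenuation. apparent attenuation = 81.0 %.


RA = AA · 0.8192
RA = 81.0 · 0.8192

66.3552 %


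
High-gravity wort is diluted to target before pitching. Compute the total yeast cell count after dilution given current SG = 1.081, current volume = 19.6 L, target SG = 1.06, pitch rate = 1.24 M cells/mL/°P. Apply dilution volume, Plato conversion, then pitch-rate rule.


V_w = V·((SG_c−1)/(SG_t−1)−1);  °P = 259 − 259/SG_t;  cells = rate·(V+V_w)·°P
V_w = 19.6·((1.081−1)/(1.06−1)−1) = 6.8600
V_final = 19.6 + 6.8600 = 26.4600
°P = 259 − 259/1.06 = 14.6604
cells = 1.24·26.4600·14.6604

481.0128 billion cells


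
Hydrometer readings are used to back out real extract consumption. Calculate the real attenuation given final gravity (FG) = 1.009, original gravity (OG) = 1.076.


AA = (OG−FG)/(OG−1)·100;  RA = AA·0.8192
AA = (1.076 − 1.009)/(1.076 − 1)·100 = 88.1579
RA = 88.1579·0.8192

72.2189 %


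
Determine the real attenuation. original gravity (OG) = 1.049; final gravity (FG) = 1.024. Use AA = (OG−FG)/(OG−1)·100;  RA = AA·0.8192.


AA = (1.049 − 1.024)/(1.049 − 1)·100 = 51.0204
RA = 51.0204·0.8192

41.7959 %


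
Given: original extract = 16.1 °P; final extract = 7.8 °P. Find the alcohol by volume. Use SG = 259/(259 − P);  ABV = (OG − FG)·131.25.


OG = 259/(259 − 16.1) = 1.0663
FG = 259/(259 − 7.8) = 1.0311
ABV = (1.0663 − 1.0311)·131.25

4.6241 % ABV


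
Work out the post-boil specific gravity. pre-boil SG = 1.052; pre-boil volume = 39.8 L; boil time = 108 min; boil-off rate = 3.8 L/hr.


V_post = V_pre − rate·(t/60);  SG_post = 1 + (SG_pre−1)·V_pre/V_post
V_post = 39.8 − 3.8·(108/60) = 32.9600
SG_post = 1 + (1.052 − 1)·39.8/32.9600

1.0628


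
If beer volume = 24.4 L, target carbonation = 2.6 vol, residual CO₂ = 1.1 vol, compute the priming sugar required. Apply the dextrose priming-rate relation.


sugar = (target − residual)·4.0·V
sugar = (2.6 − 1.1)·4.0·24.4

146.4000 g


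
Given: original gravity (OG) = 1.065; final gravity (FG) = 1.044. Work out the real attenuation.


AA = (OG−FG)/(OG−1)·100;  RA = AA·0.8192
AA = (1.065 − 1.044)/(1.065 − 1)·100 = 32.3077
RA = 32.3077·0.8192

26.4665 %


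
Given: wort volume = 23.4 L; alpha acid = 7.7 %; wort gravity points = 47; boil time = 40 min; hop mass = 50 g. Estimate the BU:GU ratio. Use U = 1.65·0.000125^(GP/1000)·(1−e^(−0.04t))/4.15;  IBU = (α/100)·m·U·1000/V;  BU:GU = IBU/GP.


U = 1.65·0.000125^(47/1000)·(1−e^(−0.04·40))/4.15 = 0.2080
IBU = (7.7/100)·50·0.2080·1000/23.4 = 34.2212
BU:GU = 34.2212/47

0.7281


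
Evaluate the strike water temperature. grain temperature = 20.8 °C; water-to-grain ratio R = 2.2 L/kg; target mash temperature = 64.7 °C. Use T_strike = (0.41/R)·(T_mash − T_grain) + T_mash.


T_strike = (0.41/2.2)·(64.7 − 20.8) + 64.7

72.8814 °C


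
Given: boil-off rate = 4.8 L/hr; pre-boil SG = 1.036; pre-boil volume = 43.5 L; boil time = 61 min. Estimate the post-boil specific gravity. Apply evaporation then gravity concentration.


V_post = V_pre − rate·(t/60);  SG_post = 1 + (SG_pre−1)·V_pre/V_post
V_post = 43.5 − 4.8·(61/60) = 38.6200
SG_post = 1 + (1.036 − 1)·43.5/38.6200

1.0405


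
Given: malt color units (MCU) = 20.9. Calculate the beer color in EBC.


SRM = 1.4922·MCU^0.6859;  EBC = SRM·1.97
SRM = 1.4922·20.9^0.6859 = 12.0037
EBC = 12.0037·1.97

23.6473 EBC


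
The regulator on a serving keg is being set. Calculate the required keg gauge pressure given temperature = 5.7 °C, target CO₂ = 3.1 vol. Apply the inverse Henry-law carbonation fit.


psi = vols/(0.01821 + 0.09011·e^(−0.04·T)) − 14.695
psi = 3.1/(0.01821 + 0.09011·e^(−0.04·5.7)) − 14.695

19.7691 psi


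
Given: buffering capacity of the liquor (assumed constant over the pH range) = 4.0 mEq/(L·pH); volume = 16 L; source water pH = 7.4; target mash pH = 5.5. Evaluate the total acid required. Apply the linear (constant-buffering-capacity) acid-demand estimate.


acid = buffering capacity · (pH_source − pH_target) · V
acid = 4.0 · (7.4 − 5.5) · 16

121.6000 mEq


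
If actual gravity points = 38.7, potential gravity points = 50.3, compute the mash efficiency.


efficiency = actual / potential × 100
efficiency = 38.7 / 50.3 × 100

76.9384 %


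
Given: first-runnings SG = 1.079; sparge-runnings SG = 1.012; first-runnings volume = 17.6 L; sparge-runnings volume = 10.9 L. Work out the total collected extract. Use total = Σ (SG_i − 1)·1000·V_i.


first = (1.079 − 1)·1000·17.6 = 1390.4000
sparge = (1.012 − 1)·1000·10.9 = 130.8000
total = 1390.4000 + 130.8000

1521.2000 gravity·L


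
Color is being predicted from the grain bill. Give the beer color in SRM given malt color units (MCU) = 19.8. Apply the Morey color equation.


SRM = 1.4922 · MCU^0.6859
SRM = 1.4922 · 19.8^0.6859

11.5667 SRM


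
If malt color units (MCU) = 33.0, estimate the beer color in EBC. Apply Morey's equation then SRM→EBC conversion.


SRM = 1.4922·MCU^0.6859;  EBC = SRM·1.97
SRM = 1.4922·33.0^0.6859 = 16.4201
EBC = 16.4201·1.97

32.3476 EBC


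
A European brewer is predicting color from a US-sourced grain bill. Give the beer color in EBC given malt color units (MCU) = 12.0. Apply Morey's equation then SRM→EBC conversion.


SRM = 1.4922·MCU^0.6859;  EBC = SRM·1.97
SRM = 1.4922·12.0^0.6859 = 8.2042
EBC = 8.2042·1.97

16.1623 EBC


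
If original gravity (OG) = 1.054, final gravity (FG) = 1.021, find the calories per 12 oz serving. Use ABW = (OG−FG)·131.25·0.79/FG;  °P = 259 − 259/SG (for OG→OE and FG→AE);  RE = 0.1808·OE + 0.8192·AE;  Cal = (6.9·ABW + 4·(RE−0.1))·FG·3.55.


ABW = (1.054 − 1.021)·131.25·0.79/1.021 = 3.3513
OE = 259 − 259/1.054 = 13.2694 °P
AE = 259 − 259/1.021 = 5.3271 °P
RE = 0.1808·13.2694 + 0.8192·5.3271 = 6.7631 °P
Cal = (6.9·3.3513 + 4·(6.7631−0.1))·1.021·3.55

180.4172 kcal


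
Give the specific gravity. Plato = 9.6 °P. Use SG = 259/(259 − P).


SG = 259/(259 − 9.6)

1.0385


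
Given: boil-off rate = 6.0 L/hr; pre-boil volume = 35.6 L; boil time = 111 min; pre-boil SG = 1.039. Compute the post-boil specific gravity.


V_post = V_pre − rate·(t/60);  SG_post = 1 + (SG_pre−1)·V_pre/V_post
V_post = 35.6 − 6.0·(111/60) = 24.5000
SG_post = 1 + (1.039 − 1)·35.6/24.5000

1.0567


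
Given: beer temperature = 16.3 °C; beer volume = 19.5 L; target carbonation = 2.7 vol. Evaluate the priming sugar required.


residual = 14.695·(0.01821 + 0.09011·e^(−0.04·T));  sugar = (target − residual)·4.0·V
residual = 14.695·(0.01821 + 0.09011·e^(−0.04·16.3)) = 0.9575
sugar = (2.7 − 0.9575)·4.0·19.5

135.9158 g


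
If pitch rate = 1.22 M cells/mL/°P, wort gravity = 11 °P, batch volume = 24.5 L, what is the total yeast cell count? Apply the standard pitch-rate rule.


cells (billions) = rate · V_L · °P
cells = 1.22 · 24.5 · 11

328.7900 billion cells


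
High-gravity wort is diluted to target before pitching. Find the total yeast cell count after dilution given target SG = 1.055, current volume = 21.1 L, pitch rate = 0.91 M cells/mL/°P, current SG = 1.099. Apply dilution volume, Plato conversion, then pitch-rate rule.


V_w = V·((SG_c−1)/(SG_t−1)−1);  °P = 259 − 259/SG_t;  cells = rate·(V+V_w)·°P
V_w = 21.1·((1.099−1)/(1.055−1)−1) = 16.8800
V_final = 21.1 + 16.8800 = 37.9800
°P = 259 − 259/1.055 = 13.5024
cells = 0.91·37.9800·13.5024

466.6662 billion cells


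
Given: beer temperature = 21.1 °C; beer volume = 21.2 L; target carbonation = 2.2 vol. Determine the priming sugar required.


residual = 14.695·(0.01821 + 0.09011·e^(−0.04·T));  sugar = (target − residual)·4.0·V
residual = 14.695·(0.01821 + 0.09011·e^(−0.04·21.1)) = 0.8370
sugar = (2.2 − 0.8370)·4.0·21.2

115.5849 g


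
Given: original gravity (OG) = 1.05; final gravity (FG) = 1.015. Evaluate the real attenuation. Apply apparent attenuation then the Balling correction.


AA = (OG−FG)/(OG−1)·100;  RA = AA·0.8192
AA = (1.05 − 1.015)/(1.05 − 1)·100 = 70.0000
RA = 70.0000·0.8192

57.3440 %


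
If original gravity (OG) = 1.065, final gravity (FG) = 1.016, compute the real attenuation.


AA = (OG−FG)/(OG−1)·100;  RA = AA·0.8192
AA = (1.065 − 1.016)/(1.065 − 1)·100 = 75.3846
RA = 75.3846·0.8192

61.7551 %


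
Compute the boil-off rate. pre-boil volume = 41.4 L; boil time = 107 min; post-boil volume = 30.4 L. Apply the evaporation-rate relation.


rate = (V_pre − V_post) / (t_min/60)
rate = (41.4 − 30.4) / (107/60)

6.1682 L/hr


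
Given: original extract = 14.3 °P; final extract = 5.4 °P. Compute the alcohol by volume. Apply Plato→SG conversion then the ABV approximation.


SG = 259/(259 − P);  ABV = (OG − FG)·131.25
OG = 259/(259 − 14.3) = 1.0584
FG = 259/(259 − 5.4) = 1.0213
ABV = (1.0584 − 1.0213)·131.25

4.8754 % ABV


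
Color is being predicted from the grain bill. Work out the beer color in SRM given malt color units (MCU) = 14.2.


SRM = 1.4922 · MCU^0.6859
SRM = 1.4922 · 14.2^0.6859

9.2083 SRM


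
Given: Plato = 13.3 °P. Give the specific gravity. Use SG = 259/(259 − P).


SG = 259/(259 − 13.3)

1.0541


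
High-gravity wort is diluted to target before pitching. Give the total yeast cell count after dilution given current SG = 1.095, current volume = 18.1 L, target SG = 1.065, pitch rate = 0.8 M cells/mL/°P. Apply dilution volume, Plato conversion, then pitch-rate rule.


V_w = V·((SG_c−1)/(SG_t−1)−1);  °P = 259 − 259/SG_t;  cells = rate·(V+V_w)·°P
V_w = 18.1·((1.095−1)/(1.065−1)−1) = 8.3538
V_final = 18.1 + 8.3538 = 26.4538
°P = 259 − 259/1.065 = 15.8075
cells = 0.8·26.4538·15.8075

334.5356 billion cells


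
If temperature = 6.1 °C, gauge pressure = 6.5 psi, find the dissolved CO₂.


vols = (P + 14.695)·(0.01821 + 0.09011·e^(−0.04·T))
vols = (6.5 + 14.695)·(0.01821 + 0.09011·e^(−0.04·6.1))

1.8823 volumes


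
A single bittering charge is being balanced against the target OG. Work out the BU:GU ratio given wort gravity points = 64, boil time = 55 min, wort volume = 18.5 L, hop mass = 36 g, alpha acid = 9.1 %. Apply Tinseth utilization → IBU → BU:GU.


U = 1.65·0.000125^(GP/1000)·(1−e^(−0.04t))/4.15;  IBU = (α/100)·m·U·1000/V;  BU:GU = IBU/GP
U = 1.65·0.000125^(64/1000)·(1−e^(−0.04·55))/4.15 = 0.1989
IBU = (9.1/100)·36·0.1989·1000/18.5 = 35.2215
BU:GU = 35.2215/64

0.5503


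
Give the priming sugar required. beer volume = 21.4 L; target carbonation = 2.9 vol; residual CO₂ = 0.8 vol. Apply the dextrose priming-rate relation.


sugar = (target − residual)·4.0·V
sugar = (2.9 − 0.8)·4.0·21.4

179.7600 g


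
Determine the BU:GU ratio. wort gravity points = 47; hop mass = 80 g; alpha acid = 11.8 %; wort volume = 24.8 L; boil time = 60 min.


U = 1.65·0.000125^(GP/1000)·(1−e^(−0.04t))/4.15;  IBU = (α/100)·m·U·1000/V;  BU:GU = IBU/GP
U = 1.65·0.000125^(47/1000)·(1−e^(−0.04·60))/4.15 = 0.2370
IBU = (11.8/100)·80·0.2370·1000/24.8 = 90.2006
BU:GU = 90.2006/47

1.9192


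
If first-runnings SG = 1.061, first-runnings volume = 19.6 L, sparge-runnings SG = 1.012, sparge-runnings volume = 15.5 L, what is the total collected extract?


total = Σ (SG_i − 1)·1000·V_i
first = (1.061 − 1)·1000·19.6 = 1195.6000
sparge = (1.012 − 1)·1000·15.5 = 186.0000
total = 1195.6000 + 186.0000

1381.6000 gravity·L


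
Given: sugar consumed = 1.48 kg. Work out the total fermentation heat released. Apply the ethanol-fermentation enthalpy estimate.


Q = m_sugar · 590 kJ/kg
Q = 1.48 · 590

873.2000 kJ


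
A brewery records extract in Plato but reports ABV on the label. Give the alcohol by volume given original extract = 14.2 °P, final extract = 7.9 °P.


SG = 259/(259 − P);  ABV = (OG − FG)·131.25
OG = 259/(259 − 14.2) = 1.0580
FG = 259/(259 − 7.9) = 1.0315
ABV = (1.0580 − 1.0315)·131.25

3.4840 % ABV


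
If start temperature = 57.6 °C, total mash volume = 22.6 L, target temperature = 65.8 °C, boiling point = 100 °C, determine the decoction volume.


V_dec = V_total·(T_target − T_start)/(T_boil − T_start)
V_dec = 22.6·(65.8 − 57.6)/(100 − 57.6)

4.3708 L


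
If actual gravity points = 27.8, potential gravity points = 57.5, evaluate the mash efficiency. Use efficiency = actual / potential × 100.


efficiency = 27.8 / 57.5 × 100

48.3478 %


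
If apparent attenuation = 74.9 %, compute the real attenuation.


RA = AA · 0.8192
RA = 74.9 · 0.8192

61.3581 %


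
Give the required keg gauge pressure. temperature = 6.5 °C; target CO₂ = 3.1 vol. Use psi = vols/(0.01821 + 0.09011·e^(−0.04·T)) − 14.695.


psi = 3.1/(0.01821 + 0.09011·e^(−0.04·6.5)) − 14.695

20.6570 psi


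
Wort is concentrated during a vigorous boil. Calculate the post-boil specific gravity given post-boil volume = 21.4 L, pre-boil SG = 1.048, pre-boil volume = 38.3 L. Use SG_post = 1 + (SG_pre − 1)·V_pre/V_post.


pts_pre = (1.048 − 1)·1000 = 48.0000
pts_post = 48.0000·38.3/21.4 = 85.9065
SG_post = 1 + 85.9065/1000

1.0859


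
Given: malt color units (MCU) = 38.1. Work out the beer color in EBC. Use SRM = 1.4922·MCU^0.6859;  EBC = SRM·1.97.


SRM = 1.4922·38.1^0.6859 = 18.1211
EBC = 18.1211·1.97

35.6985 EBC


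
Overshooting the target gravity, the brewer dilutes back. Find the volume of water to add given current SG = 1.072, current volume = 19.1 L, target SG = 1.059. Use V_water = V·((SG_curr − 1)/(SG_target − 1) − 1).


V_water = 19.1·((1.072 − 1)/(1.059 − 1) − 1)

4.2085 L


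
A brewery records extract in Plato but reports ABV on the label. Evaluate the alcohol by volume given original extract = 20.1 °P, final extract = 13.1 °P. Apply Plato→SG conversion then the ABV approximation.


SG = 259/(259 − P);  ABV = (OG − FG)·131.25
OG = 259/(259 − 20.1) = 1.0841
FG = 259/(259 − 13.1) = 1.0533
ABV = (1.0841 − 1.0533)·131.25

4.0506 % ABV


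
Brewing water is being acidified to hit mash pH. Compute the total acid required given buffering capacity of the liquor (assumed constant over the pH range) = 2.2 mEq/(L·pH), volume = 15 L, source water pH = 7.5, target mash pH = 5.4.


acid = buffering capacity · (pH_source − pH_target) · V
acid = 2.2 · (7.5 − 5.4) · 15

69.3000 mEq


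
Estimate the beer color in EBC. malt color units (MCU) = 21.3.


SRM = 1.4922·MCU^0.6859;  EBC = SRM·1.97
SRM = 1.4922·21.3^0.6859 = 12.1608
EBC = 12.1608·1.97

23.9568 EBC


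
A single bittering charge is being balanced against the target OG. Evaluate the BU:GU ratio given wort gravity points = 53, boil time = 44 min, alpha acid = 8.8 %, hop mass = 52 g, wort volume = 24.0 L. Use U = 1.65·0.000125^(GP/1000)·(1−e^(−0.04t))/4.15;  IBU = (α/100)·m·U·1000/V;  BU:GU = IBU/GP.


U = 1.65·0.000125^(53/1000)·(1−e^(−0.04·44))/4.15 = 0.2044
IBU = (8.8/100)·52·0.2044·1000/24.0 = 38.9811
BU:GU = 38.9811/53

0.7355


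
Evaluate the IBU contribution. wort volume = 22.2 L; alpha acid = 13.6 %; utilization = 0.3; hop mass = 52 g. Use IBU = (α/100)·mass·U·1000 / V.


IBU = (13.6/100)·52·0.3·1000 / 22.2

95.5676 IBU


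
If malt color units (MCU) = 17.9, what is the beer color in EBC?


SRM = 1.4922·MCU^0.6859;  EBC = SRM·1.97
SRM = 1.4922·17.9^0.6859 = 10.7934
EBC = 10.7934·1.97

21.2630 EBC


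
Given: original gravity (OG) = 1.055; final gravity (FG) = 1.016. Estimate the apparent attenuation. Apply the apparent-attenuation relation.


AA = (OG − FG)/(OG − 1) · 100
AA = (1.055 − 1.016)/(1.055 − 1) · 100

70.9091 %


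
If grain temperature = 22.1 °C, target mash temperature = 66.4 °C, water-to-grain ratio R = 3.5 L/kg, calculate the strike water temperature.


T_strike = (0.41/R)·(T_mash − T_grain) + T_mash
T_strike = (0.41/3.5)·(66.4 − 22.1) + 66.4

71.5894 °C


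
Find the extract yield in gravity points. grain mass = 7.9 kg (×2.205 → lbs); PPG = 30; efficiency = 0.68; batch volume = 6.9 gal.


points = lbs × PPG × eff / vol
lbs = 7.9 × 2.205 = 17.4195
points = 17.4195 × 30 × 0.68 / 6.9

51.5011 points


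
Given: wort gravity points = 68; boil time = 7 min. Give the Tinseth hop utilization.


U = 1.65·0.000125^(GP/1000) · (1 − e^(−0.04·t))/4.15
bigness = 1.65·0.000125^(68/1000) = 0.8955
boil_factor = (1 − e^(−0.04·7))/4.15 = 0.0588
U = 0.8955 · 0.0588

0.0527


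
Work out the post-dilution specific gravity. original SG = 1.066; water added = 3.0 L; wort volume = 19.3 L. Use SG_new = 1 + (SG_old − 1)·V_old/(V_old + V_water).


pts = (1.066 − 1)·1000·19.3/(19.3 + 3.0) = 57.1211
SG_new = 1 + 57.1211/1000

1.0571


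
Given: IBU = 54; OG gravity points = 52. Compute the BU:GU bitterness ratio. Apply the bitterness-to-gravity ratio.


BU:GU = IBU / OG_points
BU:GU = 54 / 52

1.0385


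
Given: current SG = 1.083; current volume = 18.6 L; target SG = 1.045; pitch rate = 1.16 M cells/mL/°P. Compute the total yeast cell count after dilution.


V_w = V·((SG_c−1)/(SG_t−1)−1);  °P = 259 − 259/SG_t;  cells = rate·(V+V_w)·°P
V_w = 18.6·((1.083−1)/(1.045−1)−1) = 15.7067
V_final = 18.6 + 15.7067 = 34.3067
°P = 259 − 259/1.045 = 11.1531
cells = 1.16·34.3067·11.1531

443.8462 billion cells


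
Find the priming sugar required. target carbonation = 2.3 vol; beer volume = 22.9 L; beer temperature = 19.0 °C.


residual = 14.695·(0.01821 + 0.09011·e^(−0.04·T));  sugar = (target − residual)·4.0·V
residual = 14.695·(0.01821 + 0.09011·e^(−0.04·19.0)) = 0.8869
sugar = (2.3 − 0.8869)·4.0·22.9

129.4432 g


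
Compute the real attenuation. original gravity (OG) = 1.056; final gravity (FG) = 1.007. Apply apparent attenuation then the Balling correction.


AA = (OG−FG)/(OG−1)·100;  RA = AA·0.8192
AA = (1.056 − 1.007)/(1.056 − 1)·100 = 87.5000
RA = 87.5000·0.8192

71.6800 %


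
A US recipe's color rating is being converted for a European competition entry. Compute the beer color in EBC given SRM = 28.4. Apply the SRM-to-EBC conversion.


EBC = SRM · 1.97
EBC = 28.4 · 1.97

55.9480 EBC


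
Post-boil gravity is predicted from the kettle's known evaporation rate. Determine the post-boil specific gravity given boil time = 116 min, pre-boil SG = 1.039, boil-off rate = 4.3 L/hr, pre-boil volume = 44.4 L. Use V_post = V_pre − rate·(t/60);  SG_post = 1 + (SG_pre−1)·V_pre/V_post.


V_post = 44.4 − 4.3·(116/60) = 36.0867
SG_post = 1 + (1.039 − 1)·44.4/36.0867

1.0480


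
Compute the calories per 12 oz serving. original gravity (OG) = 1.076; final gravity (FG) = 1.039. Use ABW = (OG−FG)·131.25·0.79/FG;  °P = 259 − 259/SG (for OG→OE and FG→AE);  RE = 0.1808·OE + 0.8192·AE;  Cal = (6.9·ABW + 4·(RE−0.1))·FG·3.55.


ABW = (1.076 − 1.039)·131.25·0.79/1.039 = 3.6924
OE = 259 − 259/1.076 = 18.2937 °P
AE = 259 − 259/1.039 = 9.7218 °P
RE = 0.1808·18.2937 + 0.8192·9.7218 = 11.2716 °P
Cal = (6.9·3.6924 + 4·(11.2716−0.1))·1.039·3.55

258.7976 kcal


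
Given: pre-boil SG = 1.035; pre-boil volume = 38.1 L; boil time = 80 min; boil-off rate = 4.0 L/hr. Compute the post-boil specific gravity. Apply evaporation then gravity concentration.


V_post = V_pre − rate·(t/60);  SG_post = 1 + (SG_pre−1)·V_pre/V_post
V_post = 38.1 − 4.0·(80/60) = 32.7667
SG_post = 1 + (1.035 − 1)·38.1/32.7667

1.0407


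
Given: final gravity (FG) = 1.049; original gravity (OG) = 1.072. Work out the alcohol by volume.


ABV = (OG − FG) · 131.25
ABV = (1.072 − 1.049) · 131.25

3.0188 % ABV


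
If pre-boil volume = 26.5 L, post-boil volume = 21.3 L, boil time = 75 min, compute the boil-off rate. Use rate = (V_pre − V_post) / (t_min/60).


rate = (26.5 − 21.3) / (75/60)

4.1600 L/hr


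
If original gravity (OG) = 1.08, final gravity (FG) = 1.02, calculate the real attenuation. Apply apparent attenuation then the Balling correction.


AA = (OG−FG)/(OG−1)·100;  RA = AA·0.8192
AA = (1.08 − 1.02)/(1.08 − 1)·100 = 75.0000
RA = 75.0000·0.8192

61.4400 %


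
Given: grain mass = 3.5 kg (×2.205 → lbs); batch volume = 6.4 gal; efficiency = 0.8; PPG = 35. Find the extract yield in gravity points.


points = lbs × PPG × eff / vol
lbs = 3.5 × 2.205 = 7.7175
points = 7.7175 × 35 × 0.8 / 6.4

33.7641 points


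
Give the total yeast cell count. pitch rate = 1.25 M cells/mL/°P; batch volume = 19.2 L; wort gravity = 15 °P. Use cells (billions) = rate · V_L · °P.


cells = 1.25 · 19.2 · 15

360.0000 billion cells


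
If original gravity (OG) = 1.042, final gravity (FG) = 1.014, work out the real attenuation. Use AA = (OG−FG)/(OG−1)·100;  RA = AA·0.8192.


AA = (1.042 − 1.014)/(1.042 − 1)·100 = 66.6667
RA = 66.6667·0.8192

54.6133 %


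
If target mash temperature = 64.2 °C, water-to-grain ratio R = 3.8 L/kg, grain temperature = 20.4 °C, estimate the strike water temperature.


T_strike = (0.41/R)·(T_mash − T_grain) + T_mash
T_strike = (0.41/3.8)·(64.2 − 20.4) + 64.2

68.9258 °C


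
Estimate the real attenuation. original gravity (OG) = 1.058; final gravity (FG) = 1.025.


AA = (OG−FG)/(OG−1)·100;  RA = AA·0.8192
AA = (1.058 − 1.025)/(1.058 − 1)·100 = 56.8966
RA = 56.8966·0.8192

46.6097 %


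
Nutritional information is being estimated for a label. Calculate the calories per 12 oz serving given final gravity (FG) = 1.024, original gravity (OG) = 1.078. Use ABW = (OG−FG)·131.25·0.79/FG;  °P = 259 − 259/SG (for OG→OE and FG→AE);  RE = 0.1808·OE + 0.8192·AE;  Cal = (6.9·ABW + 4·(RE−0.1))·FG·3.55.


ABW = (1.078 − 1.024)·131.25·0.79/1.024 = 5.4679
OE = 259 − 259/1.078 = 18.7403 °P
AE = 259 − 259/1.024 = 6.0703 °P
RE = 0.1808·18.7403 + 0.8192·6.0703 = 8.3610 °P
Cal = (6.9·5.4679 + 4·(8.3610−0.1))·1.024·3.55

257.2727 kcal


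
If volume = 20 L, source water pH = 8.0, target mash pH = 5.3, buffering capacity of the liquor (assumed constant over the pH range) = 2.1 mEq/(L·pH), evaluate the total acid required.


acid = buffering capacity · (pH_source − pH_target) · V
acid = 2.1 · (8.0 − 5.3) · 20

113.4000 mEq


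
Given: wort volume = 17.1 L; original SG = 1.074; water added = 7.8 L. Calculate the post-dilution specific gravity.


SG_new = 1 + (SG_old − 1)·V_old/(V_old + V_water)
pts = (1.074 − 1)·1000·17.1/(17.1 + 7.8) = 50.8193
SG_new = 1 + 50.8193/1000

1.0508


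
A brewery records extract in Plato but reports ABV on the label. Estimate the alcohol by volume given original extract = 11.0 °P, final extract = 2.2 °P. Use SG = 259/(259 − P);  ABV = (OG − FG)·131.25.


OG = 259/(259 − 11.0) = 1.0444
FG = 259/(259 − 2.2) = 1.0086
ABV = (1.0444 − 1.0086)·131.25

4.6972 % ABV


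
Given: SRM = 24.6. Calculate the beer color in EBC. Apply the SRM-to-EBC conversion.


EBC = SRM · 1.97
EBC = 24.6 · 1.97

48.4620 EBC


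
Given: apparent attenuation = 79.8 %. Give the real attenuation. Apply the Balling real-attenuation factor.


RA = AA · 0.8192
RA = 79.8 · 0.8192

65.3722 %


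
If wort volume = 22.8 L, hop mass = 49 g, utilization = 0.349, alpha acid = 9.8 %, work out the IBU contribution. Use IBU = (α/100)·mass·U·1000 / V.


IBU = (9.8/100)·49·0.349·1000 / 22.8

73.5043 IBU


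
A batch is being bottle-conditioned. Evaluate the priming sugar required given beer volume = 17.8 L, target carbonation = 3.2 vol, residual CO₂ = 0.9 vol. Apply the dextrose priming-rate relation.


sugar = (target − residual)·4.0·V
sugar = (3.2 − 0.9)·4.0·17.8

163.7600 g


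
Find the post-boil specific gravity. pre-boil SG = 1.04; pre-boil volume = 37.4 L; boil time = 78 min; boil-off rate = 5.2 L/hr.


V_post = V_pre − rate·(t/60);  SG_post = 1 + (SG_pre−1)·V_pre/V_post
V_post = 37.4 − 5.2·(78/60) = 30.6400
SG_post = 1 + (1.04 − 1)·37.4/30.6400

1.0488


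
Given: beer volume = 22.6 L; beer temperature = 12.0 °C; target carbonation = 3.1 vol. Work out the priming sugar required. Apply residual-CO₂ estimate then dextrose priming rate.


residual = 14.695·(0.01821 + 0.09011·e^(−0.04·T));  sugar = (target − residual)·4.0·V
residual = 14.695·(0.01821 + 0.09011·e^(−0.04·12.0)) = 1.0870
sugar = (3.1 − 1.0870)·4.0·22.6

181.9781 g


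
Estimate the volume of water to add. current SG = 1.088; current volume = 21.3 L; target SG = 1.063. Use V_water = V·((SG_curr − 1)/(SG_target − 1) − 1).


V_water = 21.3·((1.088 − 1)/(1.063 − 1) − 1)

8.4524 L


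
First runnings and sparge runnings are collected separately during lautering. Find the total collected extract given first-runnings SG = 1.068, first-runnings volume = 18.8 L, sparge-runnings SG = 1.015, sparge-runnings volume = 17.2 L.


total = Σ (SG_i − 1)·1000·V_i
first = (1.068 − 1)·1000·18.8 = 1278.4000
sparge = (1.015 − 1)·1000·17.2 = 258.0000
total = 1278.4000 + 258.0000

1536.4000 gravity·L


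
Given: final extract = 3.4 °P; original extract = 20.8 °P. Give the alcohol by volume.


SG = 259/(259 − P);  ABV = (OG − FG)·131.25
OG = 259/(259 − 20.8) = 1.0873
FG = 259/(259 − 3.4) = 1.0133
ABV = (1.0873 − 1.0133)·131.25

9.7151 % ABV


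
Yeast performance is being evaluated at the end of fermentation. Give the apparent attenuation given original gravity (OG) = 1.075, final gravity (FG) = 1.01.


AA = (OG − FG)/(OG − 1) · 100
AA = (1.075 − 1.01)/(1.075 − 1) · 100

86.6667 %


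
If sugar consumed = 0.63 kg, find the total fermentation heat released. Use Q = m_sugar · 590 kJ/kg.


Q = 0.63 · 590

371.7000 kJ


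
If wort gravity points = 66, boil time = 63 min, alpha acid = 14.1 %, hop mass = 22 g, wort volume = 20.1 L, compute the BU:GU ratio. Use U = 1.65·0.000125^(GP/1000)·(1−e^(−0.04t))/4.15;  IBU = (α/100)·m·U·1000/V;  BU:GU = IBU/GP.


U = 1.65·0.000125^(66/1000)·(1−e^(−0.04·63))/4.15 = 0.2020
IBU = (14.1/100)·22·0.2020·1000/20.1 = 31.1780
BU:GU = 31.1780/66

0.4724


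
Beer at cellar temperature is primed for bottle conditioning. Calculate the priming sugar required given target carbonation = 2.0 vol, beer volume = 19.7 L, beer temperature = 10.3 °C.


residual = 14.695·(0.01821 + 0.09011·e^(−0.04·T));  sugar = (target − residual)·4.0·V
residual = 14.695·(0.01821 + 0.09011·e^(−0.04·10.3)) = 1.1446
sugar = (2.0 − 1.1446)·4.0·19.7

67.4037 g


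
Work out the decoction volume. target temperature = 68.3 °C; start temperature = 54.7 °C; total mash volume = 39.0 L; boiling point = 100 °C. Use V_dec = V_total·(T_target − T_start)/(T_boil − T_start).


V_dec = 39.0·(68.3 − 54.7)/(100 − 54.7)

11.7086 L


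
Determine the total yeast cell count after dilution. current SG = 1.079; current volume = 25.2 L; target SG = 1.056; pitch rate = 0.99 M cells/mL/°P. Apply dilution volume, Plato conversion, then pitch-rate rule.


V_w = V·((SG_c−1)/(SG_t−1)−1);  °P = 259 − 259/SG_t;  cells = rate·(V+V_w)·°P
V_w = 25.2·((1.079−1)/(1.056−1)−1) = 10.3500
V_final = 25.2 + 10.3500 = 35.5500
°P = 259 − 259/1.056 = 13.7348
cells = 0.99·35.5500·13.7348

483.3911 billion cells
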